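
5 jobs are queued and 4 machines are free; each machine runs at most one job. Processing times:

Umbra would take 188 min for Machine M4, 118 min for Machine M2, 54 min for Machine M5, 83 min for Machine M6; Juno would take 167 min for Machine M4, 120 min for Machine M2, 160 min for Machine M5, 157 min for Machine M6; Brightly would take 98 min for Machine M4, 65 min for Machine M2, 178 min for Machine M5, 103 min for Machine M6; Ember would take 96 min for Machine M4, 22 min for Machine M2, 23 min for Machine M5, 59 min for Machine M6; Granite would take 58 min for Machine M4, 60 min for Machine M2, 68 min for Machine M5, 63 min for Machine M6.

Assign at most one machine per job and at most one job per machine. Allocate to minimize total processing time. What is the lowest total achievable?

Optimal: Granite→Machine M4 (58 min), Brightly→Machine M2 (65 min), Ember→Machine M5 (23 min), Umbra→Machine M6 (83 min) — total 58+65+23+83 = 229 min.
Row-greedy (each job in turn takes its cheapest remaining machine) gives 331 min, worse by 102.
Checked against all permutations: 229 min is optimal.

Minimum total: 229 min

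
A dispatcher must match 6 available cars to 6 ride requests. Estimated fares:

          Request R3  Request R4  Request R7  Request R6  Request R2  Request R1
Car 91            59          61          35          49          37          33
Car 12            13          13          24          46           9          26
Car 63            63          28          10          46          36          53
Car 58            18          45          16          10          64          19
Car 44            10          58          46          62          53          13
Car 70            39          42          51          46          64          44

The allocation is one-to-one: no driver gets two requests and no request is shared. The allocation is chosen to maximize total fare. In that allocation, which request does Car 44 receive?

Car 44 receives Request R4.

Optimal: Car 91→Request R3 ($59), Car 12→Request R6 ($46), Car 63→Request R1 ($53), Car 58→Request R2 ($64), Car 44→Request R4 ($58), Car 70→Request R7 ($51) — total 59+46+53+64+58+51 = $331.
Column-greedy (each request in turn goes to its best remaining driver) gives $327, worse by 4.
Swapping Car 12↔Car 91 (Car 12→Request R3 $13, Car 91→Request R6 $49) loses 43.
Checked against all permutations: $331 is optimal.
Car 44's own top request is Request R6 ($62), but forcing Car 44→Request R6 and reassigning the rest optimally gives only $327 — worse by 4.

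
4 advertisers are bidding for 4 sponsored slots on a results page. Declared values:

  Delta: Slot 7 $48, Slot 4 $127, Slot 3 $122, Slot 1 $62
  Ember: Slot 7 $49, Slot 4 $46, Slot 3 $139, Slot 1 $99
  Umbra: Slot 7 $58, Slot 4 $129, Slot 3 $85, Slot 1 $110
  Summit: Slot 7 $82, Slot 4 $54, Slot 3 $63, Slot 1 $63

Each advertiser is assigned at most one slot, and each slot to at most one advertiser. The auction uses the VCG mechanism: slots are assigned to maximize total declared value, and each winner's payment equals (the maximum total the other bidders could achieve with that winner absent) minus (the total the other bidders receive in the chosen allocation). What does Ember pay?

Efficient allocation: Delta→Slot 4 ($127), Ember→Slot 3 ($139), Umbra→Slot 1 ($110), Summit→Slot 7 ($82); total welfare W = $458.
Ember receives Slot 3 at value $139, so the others get W − 139 = $319.
Without Ember: best allocation of the remaining 3 bidders over all 4 slots is Delta→Slot 3 ($122), Umbra→Slot 4 ($129), Summit→Slot 7 ($82), total $333.
VCG payment = (others' best without Ember) − (others' welfare with Ember) = 333 − 319 = $14.

Ember pays $14.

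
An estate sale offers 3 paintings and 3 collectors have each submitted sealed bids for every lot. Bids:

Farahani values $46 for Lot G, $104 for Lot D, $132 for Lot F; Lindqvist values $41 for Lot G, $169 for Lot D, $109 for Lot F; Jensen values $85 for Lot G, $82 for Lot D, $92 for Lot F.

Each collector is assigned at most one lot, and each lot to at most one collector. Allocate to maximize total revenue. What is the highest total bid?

Optimal: Farahani→Lot F ($132), Lindqvist→Lot D ($169), Jensen→Lot G ($85) — total 132+169+85 = $386.
No other one-to-one assignment exceeds $386.

Maximum total: $386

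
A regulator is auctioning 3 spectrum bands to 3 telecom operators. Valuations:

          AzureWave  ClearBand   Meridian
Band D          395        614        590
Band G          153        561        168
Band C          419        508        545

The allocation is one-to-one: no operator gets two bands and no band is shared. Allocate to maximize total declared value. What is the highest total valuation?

Max total: $1570M

Optimal: AzureWave→Band C ($419M), ClearBand→Band G ($561M), Meridian→Band D ($590M) — total 419+561+590 = $1570M.
Column-greedy (each band in turn goes to its best remaining operator) gives $1201M, worse by 369.
Next-best assignment: AzureWave→Band D, ClearBand→Band G, Meridian→Band C = $1501M.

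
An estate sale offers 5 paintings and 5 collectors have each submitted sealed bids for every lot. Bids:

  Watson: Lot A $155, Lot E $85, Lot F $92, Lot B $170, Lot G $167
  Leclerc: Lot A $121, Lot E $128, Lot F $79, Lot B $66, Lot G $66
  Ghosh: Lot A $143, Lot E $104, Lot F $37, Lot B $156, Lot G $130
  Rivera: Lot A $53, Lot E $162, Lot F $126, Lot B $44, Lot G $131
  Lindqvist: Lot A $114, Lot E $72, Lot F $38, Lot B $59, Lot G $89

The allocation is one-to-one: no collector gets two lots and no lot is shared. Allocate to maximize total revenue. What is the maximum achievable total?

This is the linear assignment problem.
Optimal: Watson→Lot G ($167), Leclerc→Lot E ($128), Ghosh→Lot B ($156), Rivera→Lot F ($126), Lindqvist→Lot A ($114) — total 167+128+156+126+114 = $691.
Row-greedy (each collector in turn takes its best remaining lot) gives $610, worse by 81.
Swapping Watson↔Lindqvist (Watson→Lot A $155, Lindqvist→Lot G $89) loses 37.
No other one-to-one assignment exceeds $691.

Max total: $691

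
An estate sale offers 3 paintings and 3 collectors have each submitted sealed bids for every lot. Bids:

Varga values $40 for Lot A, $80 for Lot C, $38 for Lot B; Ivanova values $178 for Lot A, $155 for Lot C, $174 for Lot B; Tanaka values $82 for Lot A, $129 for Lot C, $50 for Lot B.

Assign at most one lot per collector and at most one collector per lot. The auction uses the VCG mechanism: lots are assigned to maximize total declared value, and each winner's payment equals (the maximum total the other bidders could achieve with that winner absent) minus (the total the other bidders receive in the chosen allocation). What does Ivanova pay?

Efficient allocation: Varga→Lot B ($38), Ivanova→Lot A ($178), Tanaka→Lot C ($129); total welfare W = $345.
Ivanova receives Lot A at value $178, so the others get W − 178 = $167.
Without Ivanova: best allocation of the remaining 2 bidders over all 3 lots is Varga→Lot A ($40), Tanaka→Lot C ($129), total $169.
VCG payment = (others' best without Ivanova) − (others' welfare with Ivanova) = 169 − 167 = $2.

Ivanova pays $2.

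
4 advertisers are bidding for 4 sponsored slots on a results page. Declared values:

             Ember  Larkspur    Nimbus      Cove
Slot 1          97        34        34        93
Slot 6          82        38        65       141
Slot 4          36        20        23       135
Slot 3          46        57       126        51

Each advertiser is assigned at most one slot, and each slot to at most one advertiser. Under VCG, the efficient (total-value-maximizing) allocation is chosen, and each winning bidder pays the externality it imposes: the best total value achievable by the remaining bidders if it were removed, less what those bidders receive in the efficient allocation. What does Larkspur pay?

Efficient allocation: Ember→Slot 1 ($97), Larkspur→Slot 6 ($38), Nimbus→Slot 3 ($126), Cove→Slot 4 ($135); total welfare W = $396.
Larkspur receives Slot 6 at value $38, so the others get W − 38 = $358.
Without Larkspur: best allocation of the remaining 3 bidders over all 4 slots is Ember→Slot 1 ($97), Nimbus→Slot 3 ($126), Cove→Slot 6 ($141), total $364.
VCG payment = (others' best without Larkspur) − (others' welfare with Larkspur) = 364 − 358 = $6.

Larkspur pays $6.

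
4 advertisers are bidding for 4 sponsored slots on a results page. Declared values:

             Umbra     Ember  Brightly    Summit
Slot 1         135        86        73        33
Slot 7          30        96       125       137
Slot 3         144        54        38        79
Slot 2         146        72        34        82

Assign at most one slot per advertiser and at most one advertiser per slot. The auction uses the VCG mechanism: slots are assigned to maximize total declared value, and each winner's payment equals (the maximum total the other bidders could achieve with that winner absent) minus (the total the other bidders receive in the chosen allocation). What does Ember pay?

Efficient allocation: Umbra→Slot 3 ($144), Ember→Slot 1 ($86), Brightly→Slot 7 ($125), Summit→Slot 2 ($82); total welfare W = $437.
Ember receives Slot 1 at value $86, so the others get W − 86 = $351.
Without Ember: best allocation of the remaining 3 bidders over all 4 slots is Umbra→Slot 2 ($146), Brightly→Slot 1 ($73), Summit→Slot 7 ($137), total $356.
VCG payment = (others' best without Ember) − (others' welfare with Ember) = 356 − 351 = $5.

Ember pays $5.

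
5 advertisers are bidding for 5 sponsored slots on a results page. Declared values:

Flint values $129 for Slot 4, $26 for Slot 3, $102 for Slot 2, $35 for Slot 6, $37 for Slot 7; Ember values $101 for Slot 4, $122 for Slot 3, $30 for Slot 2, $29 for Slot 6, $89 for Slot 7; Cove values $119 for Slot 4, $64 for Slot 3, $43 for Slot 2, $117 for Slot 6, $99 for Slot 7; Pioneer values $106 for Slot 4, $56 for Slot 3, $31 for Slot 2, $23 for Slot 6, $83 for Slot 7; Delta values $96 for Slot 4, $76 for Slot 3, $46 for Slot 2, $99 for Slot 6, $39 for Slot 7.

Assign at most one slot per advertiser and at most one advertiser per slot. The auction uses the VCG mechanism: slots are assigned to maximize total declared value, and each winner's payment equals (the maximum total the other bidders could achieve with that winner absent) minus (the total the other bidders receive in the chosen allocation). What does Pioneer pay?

Efficient allocation: Flint→Slot 2 ($102), Ember→Slot 3 ($122), Cove→Slot 7 ($99), Pioneer→Slot 4 ($106), Delta→Slot 6 ($99); total welfare W = $528.
Pioneer receives Slot 4 at value $106, so the others get W − 106 = $422.
Without Pioneer: best allocation of the remaining 4 bidders over all 5 slots is Flint→Slot 4 ($129), Ember→Slot 3 ($122), Cove→Slot 7 ($99), Delta→Slot 6 ($99), total $449.
VCG payment = (others' best without Pioneer) − (others' welfare with Pioneer) = 449 − 422 = $27.

Pioneer pays $27.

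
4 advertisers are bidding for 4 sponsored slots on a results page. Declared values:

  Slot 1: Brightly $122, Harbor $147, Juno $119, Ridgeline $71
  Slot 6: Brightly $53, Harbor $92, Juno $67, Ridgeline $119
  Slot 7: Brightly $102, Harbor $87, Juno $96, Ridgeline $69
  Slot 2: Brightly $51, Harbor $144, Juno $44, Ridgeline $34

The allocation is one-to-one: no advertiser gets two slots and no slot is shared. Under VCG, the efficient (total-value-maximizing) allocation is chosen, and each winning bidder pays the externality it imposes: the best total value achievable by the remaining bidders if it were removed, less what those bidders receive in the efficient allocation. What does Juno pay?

Efficient allocation: Brightly→Slot 7 ($102), Harbor→Slot 2 ($144), Juno→Slot 1 ($119), Ridgeline→Slot 6 ($119); total welfare W = $484.
Juno receives Slot 1 at value $119, so the others get W − 119 = $365.
Without Juno: best allocation of the remaining 3 bidders over all 4 slots is Brightly→Slot 1 ($122), Harbor→Slot 2 ($144), Ridgeline→Slot 6 ($119), total $385.
VCG payment = (others' best without Juno) − (others' welfare with Juno) = 385 − 365 = $20.

Juno pays $20.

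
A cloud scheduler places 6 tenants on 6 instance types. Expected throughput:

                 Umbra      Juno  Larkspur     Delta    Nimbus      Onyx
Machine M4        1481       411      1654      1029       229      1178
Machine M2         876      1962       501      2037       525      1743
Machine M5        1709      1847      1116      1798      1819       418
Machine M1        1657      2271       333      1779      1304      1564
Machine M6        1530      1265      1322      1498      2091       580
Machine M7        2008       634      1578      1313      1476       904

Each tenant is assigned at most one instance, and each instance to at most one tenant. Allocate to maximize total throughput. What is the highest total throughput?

Optimal: Umbra→Machine M7 (2008 ops/s), Juno→Machine M1 (2271 ops/s), Larkspur→Machine M4 (1654 ops/s), Delta→Machine M5 (1798 ops/s), Nimbus→Machine M6 (2091 ops/s), Onyx→Machine M2 (1743 ops/s) — total 2008+2271+1654+1798+2091+1743 = 11565 ops/s.
Max-entry greedy (repeatedly take the single best remaining cell) gives 10479 ops/s, worse by 1086.
Next-best assignment: Umbra→Machine M7, Juno→Machine M5, Larkspur→Machine M4, Delta→Machine M2, Nimbus→Machine M6, Onyx→Machine M1 = 11201 ops/s.
Swapping Delta↔Larkspur (Delta→Machine M4 1029 ops/s, Larkspur→Machine M5 1116 ops/s) loses 1307.
Every other assignment is strictly worse.

Max total: 11565 ops/s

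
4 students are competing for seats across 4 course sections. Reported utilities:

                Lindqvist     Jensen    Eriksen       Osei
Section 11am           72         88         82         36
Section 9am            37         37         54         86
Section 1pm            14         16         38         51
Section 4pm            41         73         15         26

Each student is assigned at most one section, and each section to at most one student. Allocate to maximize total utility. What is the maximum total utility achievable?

Max total: 269 points

Optimal: Lindqvist→Section 11am (72 points), Jensen→Section 4pm (73 points), Eriksen→Section 1pm (38 points), Osei→Section 9am (86 points) — total 72+73+38+86 = 269 points.
Row-greedy (each student in turn takes its best remaining section) gives 250 points, worse by 19.
Every other assignment is strictly worse.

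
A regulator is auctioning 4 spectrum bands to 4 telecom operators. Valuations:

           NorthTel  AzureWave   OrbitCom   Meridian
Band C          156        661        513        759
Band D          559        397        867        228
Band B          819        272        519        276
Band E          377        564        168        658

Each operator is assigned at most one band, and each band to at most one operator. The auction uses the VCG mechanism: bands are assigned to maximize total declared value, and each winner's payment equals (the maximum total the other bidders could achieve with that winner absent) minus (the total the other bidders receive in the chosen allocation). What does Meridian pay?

Meridian pays $97M.

Efficient allocation: NorthTel→Band B ($819M), AzureWave→Band E ($564M), OrbitCom→Band D ($867M), Meridian→Band C ($759M); total welfare W = $3009M.
Meridian receives Band C at value $759M, so the others get W − 759 = $2250M.
Without Meridian: best allocation of the remaining 3 bidders over all 4 bands is NorthTel→Band B ($819M), AzureWave→Band C ($661M), OrbitCom→Band D ($867M), total $2347M.
VCG payment = (others' best without Meridian) − (others' welfare with Meridian) = 2347 − 2250 = $97M.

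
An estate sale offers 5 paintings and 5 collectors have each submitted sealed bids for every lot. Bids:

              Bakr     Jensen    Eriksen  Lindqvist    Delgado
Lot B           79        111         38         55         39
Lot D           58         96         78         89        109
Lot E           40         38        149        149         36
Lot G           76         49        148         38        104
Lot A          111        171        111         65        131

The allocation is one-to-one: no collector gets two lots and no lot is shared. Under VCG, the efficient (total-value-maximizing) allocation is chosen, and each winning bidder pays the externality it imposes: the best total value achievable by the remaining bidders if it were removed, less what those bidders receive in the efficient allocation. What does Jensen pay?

Efficient allocation: Bakr→Lot B ($79), Jensen→Lot A ($171), Eriksen→Lot G ($148), Lindqvist→Lot E ($149), Delgado→Lot D ($109); total welfare W = $656.
Jensen receives Lot A at value $171, so the others get W − 171 = $485.
Without Jensen: best allocation of the remaining 4 bidders over all 5 lots is Bakr→Lot A ($111), Eriksen→Lot G ($148), Lindqvist→Lot E ($149), Delgado→Lot D ($109), total $517.
VCG payment = (others' best without Jensen) − (others' welfare with Jensen) = 517 − 485 = $32.

Jensen pays $32.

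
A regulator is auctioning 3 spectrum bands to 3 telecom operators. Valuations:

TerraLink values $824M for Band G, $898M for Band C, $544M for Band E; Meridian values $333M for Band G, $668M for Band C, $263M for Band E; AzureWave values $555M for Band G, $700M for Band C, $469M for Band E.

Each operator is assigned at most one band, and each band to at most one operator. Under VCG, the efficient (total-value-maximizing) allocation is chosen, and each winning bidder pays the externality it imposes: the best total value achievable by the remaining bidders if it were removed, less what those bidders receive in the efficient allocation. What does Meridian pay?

Efficient allocation: TerraLink→Band G ($824M), Meridian→Band C ($668M), AzureWave→Band E ($469M); total welfare W = $1961M.
Meridian receives Band C at value $668M, so the others get W − 668 = $1293M.
Without Meridian: best allocation of the remaining 2 bidders over all 3 bands is TerraLink→Band G ($824M), AzureWave→Band C ($700M), total $1524M.
VCG payment = (others' best without Meridian) − (others' welfare with Meridian) = 1524 − 1293 = $231M.

Meridian pays $231M.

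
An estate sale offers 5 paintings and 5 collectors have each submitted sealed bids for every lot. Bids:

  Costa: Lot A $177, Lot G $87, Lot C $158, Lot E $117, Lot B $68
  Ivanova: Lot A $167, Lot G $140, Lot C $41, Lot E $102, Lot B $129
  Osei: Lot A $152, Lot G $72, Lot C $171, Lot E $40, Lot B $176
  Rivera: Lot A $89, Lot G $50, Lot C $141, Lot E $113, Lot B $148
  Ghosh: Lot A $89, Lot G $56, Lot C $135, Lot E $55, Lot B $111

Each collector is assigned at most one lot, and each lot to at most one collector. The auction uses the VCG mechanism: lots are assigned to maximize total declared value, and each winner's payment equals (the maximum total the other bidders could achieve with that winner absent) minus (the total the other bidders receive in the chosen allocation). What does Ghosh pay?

Efficient allocation: Costa→Lot A ($177), Ivanova→Lot G ($140), Osei→Lot B ($176), Rivera→Lot E ($113), Ghosh→Lot C ($135); total welfare W = $741.
Ghosh receives Lot C at value $135, so the others get W − 135 = $606.
Without Ghosh: best allocation of the remaining 4 bidders over all 5 lots is Costa→Lot A ($177), Ivanova→Lot G ($140), Osei→Lot C ($171), Rivera→Lot B ($148), total $636.
VCG payment = (others' best without Ghosh) − (others' welfare with Ghosh) = 636 − 606 = $30.

Ghosh pays $30.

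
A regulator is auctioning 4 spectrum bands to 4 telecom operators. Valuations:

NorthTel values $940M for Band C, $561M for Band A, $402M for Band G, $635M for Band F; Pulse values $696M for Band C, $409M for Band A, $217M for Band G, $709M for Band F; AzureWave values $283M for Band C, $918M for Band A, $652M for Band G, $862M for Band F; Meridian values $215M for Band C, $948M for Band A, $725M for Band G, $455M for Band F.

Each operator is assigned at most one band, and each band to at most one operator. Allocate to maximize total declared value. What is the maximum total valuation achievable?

Optimal: NorthTel→Band C ($940M), Pulse→Band F ($709M), AzureWave→Band A ($918M), Meridian→Band G ($725M) — total 940+709+918+725 = $3292M.
Column-greedy (each band in turn goes to its best remaining operator) gives $3249M, worse by 43.

Maximum total: $3292M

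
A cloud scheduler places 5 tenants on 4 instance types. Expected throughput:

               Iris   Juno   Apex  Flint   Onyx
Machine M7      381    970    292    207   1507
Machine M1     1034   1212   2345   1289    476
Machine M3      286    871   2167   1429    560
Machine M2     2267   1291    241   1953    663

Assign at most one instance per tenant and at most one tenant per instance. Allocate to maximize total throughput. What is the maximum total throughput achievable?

Max total: 7548 ops/s

Treat this as an assignment problem: match each tenant to one instance.
Optimal: Onyx→Machine M7 (1507 ops/s), Apex→Machine M1 (2345 ops/s), Flint→Machine M3 (1429 ops/s), Iris→Machine M2 (2267 ops/s) — total 1507+2345+1429+2267 = 7548 ops/s.
Next-best assignment: Onyx→Machine M7, Flint→Machine M1, Apex→Machine M3, Iris→Machine M2 = 7230 ops/s.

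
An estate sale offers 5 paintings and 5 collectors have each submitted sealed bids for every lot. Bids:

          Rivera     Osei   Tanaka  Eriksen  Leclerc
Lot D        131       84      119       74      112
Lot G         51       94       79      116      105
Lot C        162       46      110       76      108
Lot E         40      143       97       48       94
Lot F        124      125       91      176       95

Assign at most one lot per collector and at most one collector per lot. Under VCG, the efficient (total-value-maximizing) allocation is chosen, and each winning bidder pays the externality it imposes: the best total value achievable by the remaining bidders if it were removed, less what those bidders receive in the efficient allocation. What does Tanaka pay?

Efficient allocation: Rivera→Lot C ($162), Osei→Lot E ($143), Tanaka→Lot D ($119), Eriksen→Lot F ($176), Leclerc→Lot G ($105); total welfare W = $705.
Tanaka receives Lot D at value $119, so the others get W − 119 = $586.
Without Tanaka: best allocation of the remaining 4 bidders over all 5 lots is Rivera→Lot C ($162), Osei→Lot E ($143), Eriksen→Lot F ($176), Leclerc→Lot D ($112), total $593.
VCG payment = (others' best without Tanaka) − (others' welfare with Tanaka) = 593 − 586 = $7.

Tanaka pays $7.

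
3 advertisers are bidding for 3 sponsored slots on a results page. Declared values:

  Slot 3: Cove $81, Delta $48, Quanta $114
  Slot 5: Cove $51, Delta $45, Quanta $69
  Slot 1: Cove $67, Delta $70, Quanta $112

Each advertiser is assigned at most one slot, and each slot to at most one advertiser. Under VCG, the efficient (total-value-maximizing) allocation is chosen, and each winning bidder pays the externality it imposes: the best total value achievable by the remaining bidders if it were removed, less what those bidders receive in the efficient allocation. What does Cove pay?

Cove pays $27.

Efficient allocation: Cove→Slot 3 ($81), Delta→Slot 5 ($45), Quanta→Slot 1 ($112); total welfare W = $238.
Cove receives Slot 3 at value $81, so the others get W − 81 = $157.
Without Cove: best allocation of the remaining 2 bidders over all 3 slots is Delta→Slot 1 ($70), Quanta→Slot 3 ($114), total $184.
VCG payment = (others' best without Cove) − (others' welfare with Cove) = 184 − 157 = $27.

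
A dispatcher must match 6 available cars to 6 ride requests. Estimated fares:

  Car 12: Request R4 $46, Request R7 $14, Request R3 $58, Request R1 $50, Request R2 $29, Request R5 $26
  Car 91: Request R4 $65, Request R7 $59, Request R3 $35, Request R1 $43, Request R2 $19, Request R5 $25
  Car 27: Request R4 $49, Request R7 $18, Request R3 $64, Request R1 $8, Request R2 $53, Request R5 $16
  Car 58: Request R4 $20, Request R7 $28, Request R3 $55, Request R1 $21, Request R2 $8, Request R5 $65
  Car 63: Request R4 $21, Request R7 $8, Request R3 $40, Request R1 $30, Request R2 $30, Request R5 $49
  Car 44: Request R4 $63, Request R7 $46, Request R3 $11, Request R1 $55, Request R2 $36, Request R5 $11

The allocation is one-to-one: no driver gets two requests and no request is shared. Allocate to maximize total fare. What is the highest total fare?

Maximum total: $331

Optimal: Car 12→Request R1 ($50), Car 91→Request R7 ($59), Car 27→Request R3 ($64), Car 58→Request R5 ($65), Car 63→Request R2 ($30), Car 44→Request R4 ($63) — total 50+59+64+65+30+63 = $331.
Max-entry greedy (repeatedly take the single best remaining cell) gives $293, worse by 38.
Next-best assignment: Car 12→Request R1, Car 91→Request R7, Car 27→Request R2, Car 58→Request R5, Car 63→Request R3, Car 44→Request R4 = $330.
Every other assignment is strictly worse.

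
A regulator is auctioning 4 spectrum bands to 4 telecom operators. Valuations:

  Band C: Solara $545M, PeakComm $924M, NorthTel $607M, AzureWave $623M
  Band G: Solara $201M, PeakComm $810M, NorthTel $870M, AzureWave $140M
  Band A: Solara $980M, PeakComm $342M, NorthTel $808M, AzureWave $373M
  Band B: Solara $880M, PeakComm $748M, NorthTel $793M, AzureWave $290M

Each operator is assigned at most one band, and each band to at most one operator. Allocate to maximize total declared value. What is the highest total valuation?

Optimal: Solara→Band A ($980M), PeakComm→Band B ($748M), NorthTel→Band G ($870M), AzureWave→Band C ($623M) — total 980+748+870+623 = $3221M.
Max-entry greedy (repeatedly take the single best remaining cell) gives $3064M, worse by 157.
Next-best assignment: Solara→Band A, PeakComm→Band G, NorthTel→Band B, AzureWave→Band C = $3206M.
Checked against all permutations: $3221M is optimal.

Max total: $3221M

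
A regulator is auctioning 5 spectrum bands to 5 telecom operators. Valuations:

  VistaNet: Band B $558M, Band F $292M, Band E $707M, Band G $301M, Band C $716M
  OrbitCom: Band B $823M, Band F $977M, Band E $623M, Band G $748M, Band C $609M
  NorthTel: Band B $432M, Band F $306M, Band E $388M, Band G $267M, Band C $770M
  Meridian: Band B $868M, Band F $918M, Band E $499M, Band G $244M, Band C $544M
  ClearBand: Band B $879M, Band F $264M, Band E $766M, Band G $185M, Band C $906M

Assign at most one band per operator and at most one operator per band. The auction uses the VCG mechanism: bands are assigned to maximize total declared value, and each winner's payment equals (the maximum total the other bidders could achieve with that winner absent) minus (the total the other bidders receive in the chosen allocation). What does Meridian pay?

Efficient allocation: VistaNet→Band E ($707M), OrbitCom→Band G ($748M), NorthTel→Band C ($770M), Meridian→Band F ($918M), ClearBand→Band B ($879M); total welfare W = $4022M.
Meridian receives Band F at value $918M, so the others get W − 918 = $3104M.
Without Meridian: best allocation of the remaining 4 bidders over all 5 bands is VistaNet→Band E ($707M), OrbitCom→Band F ($977M), NorthTel→Band C ($770M), ClearBand→Band B ($879M), total $3333M.
VCG payment = (others' best without Meridian) − (others' welfare with Meridian) = 3333 − 3104 = $229M.

Meridian pays $229M.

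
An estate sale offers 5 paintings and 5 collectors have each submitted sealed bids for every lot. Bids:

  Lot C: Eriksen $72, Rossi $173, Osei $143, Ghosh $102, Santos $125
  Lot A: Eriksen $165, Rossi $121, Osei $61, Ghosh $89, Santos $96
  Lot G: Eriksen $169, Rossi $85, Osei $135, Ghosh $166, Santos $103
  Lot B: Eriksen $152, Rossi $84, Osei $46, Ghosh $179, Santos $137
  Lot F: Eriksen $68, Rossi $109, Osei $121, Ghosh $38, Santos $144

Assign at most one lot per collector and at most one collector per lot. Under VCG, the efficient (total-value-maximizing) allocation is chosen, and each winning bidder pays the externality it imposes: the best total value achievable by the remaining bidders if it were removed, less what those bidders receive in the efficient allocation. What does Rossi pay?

Rossi pays $12.

Efficient allocation: Eriksen→Lot A ($165), Rossi→Lot C ($173), Osei→Lot G ($135), Ghosh→Lot B ($179), Santos→Lot F ($144); total welfare W = $796.
Rossi receives Lot C at value $173, so the others get W − 173 = $623.
Without Rossi: best allocation of the remaining 4 bidders over all 5 lots is Eriksen→Lot G ($169), Osei→Lot C ($143), Ghosh→Lot B ($179), Santos→Lot F ($144), total $635.
VCG payment = (others' best without Rossi) − (others' welfare with Rossi) = 635 − 623 = $12.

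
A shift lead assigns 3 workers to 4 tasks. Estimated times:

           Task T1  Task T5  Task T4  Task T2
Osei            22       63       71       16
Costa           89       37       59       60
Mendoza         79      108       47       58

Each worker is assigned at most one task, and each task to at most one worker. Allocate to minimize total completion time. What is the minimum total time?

Min total: 100 min

This is a one-to-one assignment (minimum-cost bipartite matching).
Optimal: Osei→Task T2 (16 min), Costa→Task T5 (37 min), Mendoza→Task T4 (47 min) — total 16+37+47 = 100 min.
Column-greedy (each task in turn goes to its cheapest remaining worker) gives 106 min, worse by 6.
Next-best assignment: Osei→Task T1, Costa→Task T5, Mendoza→Task T4 = 106 min.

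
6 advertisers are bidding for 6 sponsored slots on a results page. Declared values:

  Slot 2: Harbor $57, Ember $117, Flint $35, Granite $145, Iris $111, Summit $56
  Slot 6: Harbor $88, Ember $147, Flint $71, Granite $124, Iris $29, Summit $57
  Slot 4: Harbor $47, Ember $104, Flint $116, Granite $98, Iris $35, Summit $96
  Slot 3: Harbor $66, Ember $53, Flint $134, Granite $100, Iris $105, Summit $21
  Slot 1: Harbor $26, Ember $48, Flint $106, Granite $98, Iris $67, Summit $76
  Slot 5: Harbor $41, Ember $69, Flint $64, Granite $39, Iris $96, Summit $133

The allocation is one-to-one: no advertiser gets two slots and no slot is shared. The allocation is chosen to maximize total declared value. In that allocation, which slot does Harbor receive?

Optimal: Harbor→Slot 4 ($47), Ember→Slot 6 ($147), Flint→Slot 1 ($106), Granite→Slot 2 ($145), Iris→Slot 3 ($105), Summit→Slot 5 ($133) — total 47+147+106+145+105+133 = $683.
Column-greedy (each slot in turn goes to its best remaining advertiser) gives $630, worse by 53.
Next-best assignment: Harbor→Slot 6, Ember→Slot 4, Flint→Slot 1, Granite→Slot 2, Iris→Slot 3, Summit→Slot 5 = $681.
Harbor's own top slot is Slot 6 ($88), but forcing Harbor→Slot 6 and reassigning the rest optimally gives only $681 — worse by 2.

Harbor receives Slot 4.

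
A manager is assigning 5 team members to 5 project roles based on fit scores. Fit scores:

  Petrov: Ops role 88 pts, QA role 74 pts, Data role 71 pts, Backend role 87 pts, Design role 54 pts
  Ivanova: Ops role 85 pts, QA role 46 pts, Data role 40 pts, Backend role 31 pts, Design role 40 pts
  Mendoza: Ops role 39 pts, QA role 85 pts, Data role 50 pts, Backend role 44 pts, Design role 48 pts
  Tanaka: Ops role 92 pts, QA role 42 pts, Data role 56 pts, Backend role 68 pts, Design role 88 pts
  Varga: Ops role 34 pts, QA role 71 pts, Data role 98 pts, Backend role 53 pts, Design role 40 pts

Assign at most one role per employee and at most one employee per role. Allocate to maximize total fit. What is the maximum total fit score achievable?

Optimal: Petrov→Backend role (87 pts), Ivanova→Ops role (85 pts), Mendoza→QA role (85 pts), Tanaka→Design role (88 pts), Varga→Data role (98 pts) — total 87+85+85+88+98 = 443 pts.
Next-best assignment: Petrov→Backend role, Ivanova→Design role, Mendoza→QA role, Tanaka→Ops role, Varga→Data role = 402 pts.
Every other assignment is strictly worse.

Maximum total: 443 pts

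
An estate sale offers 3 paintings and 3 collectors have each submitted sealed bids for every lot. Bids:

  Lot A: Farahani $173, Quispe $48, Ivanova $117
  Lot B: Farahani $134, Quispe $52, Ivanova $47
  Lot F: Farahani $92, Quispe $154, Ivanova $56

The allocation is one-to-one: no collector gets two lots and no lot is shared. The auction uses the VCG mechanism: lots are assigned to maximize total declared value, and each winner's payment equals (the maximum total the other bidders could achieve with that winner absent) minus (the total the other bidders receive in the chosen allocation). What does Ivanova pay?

Ivanova pays $39.

Efficient allocation: Farahani→Lot B ($134), Quispe→Lot F ($154), Ivanova→Lot A ($117); total welfare W = $405.
Ivanova receives Lot A at value $117, so the others get W − 117 = $288.
Without Ivanova: best allocation of the remaining 2 bidders over all 3 lots is Farahani→Lot A ($173), Quispe→Lot F ($154), total $327.
VCG payment = (others' best without Ivanova) − (others' welfare with Ivanova) = 327 − 288 = $39.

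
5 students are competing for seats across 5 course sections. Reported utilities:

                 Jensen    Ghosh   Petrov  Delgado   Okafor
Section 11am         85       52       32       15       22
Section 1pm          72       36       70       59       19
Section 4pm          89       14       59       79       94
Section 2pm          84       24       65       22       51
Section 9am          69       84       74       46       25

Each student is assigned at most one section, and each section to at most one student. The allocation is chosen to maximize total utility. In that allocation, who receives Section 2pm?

Treat this as an assignment problem: match each student to one section.
Optimal: Jensen→Section 11am (85 points), Ghosh→Section 9am (84 points), Petrov→Section 2pm (65 points), Delgado→Section 1pm (59 points), Okafor→Section 4pm (94 points) — total 85+84+65+59+94 = 387 points.
Column-greedy (each section in turn goes to its best remaining student) gives 319 points, worse by 68.
Swapping Ghosh↔Delgado (Ghosh→Section 1pm 36 points, Delgado→Section 9am 46 points) loses 61.
Checked against all permutations: 387 points is optimal.
Petrov's own top section is Section 9am (74 points), but forcing Petrov→Section 9am and reassigning the rest optimally gives only 363 points — worse by 24.

Petrov receives Section 2pm.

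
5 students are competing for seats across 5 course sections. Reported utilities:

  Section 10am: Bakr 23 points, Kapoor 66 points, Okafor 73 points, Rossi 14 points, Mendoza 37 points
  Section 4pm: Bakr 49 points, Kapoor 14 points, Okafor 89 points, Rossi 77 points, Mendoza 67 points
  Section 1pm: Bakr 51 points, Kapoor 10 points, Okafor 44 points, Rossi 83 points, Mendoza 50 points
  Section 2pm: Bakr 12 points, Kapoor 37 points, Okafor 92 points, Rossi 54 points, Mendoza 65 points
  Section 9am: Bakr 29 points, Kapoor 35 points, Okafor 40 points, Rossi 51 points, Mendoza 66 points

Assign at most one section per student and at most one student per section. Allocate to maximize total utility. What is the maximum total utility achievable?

Optimal: Bakr→Section 4pm (49 points), Kapoor→Section 10am (66 points), Okafor→Section 2pm (92 points), Rossi→Section 1pm (83 points), Mendoza→Section 9am (66 points) — total 49+66+92+83+66 = 356 points.
Column-greedy (each section in turn goes to its best remaining student) gives 301 points, worse by 55.
Every other assignment is strictly worse.

Max total: 356 points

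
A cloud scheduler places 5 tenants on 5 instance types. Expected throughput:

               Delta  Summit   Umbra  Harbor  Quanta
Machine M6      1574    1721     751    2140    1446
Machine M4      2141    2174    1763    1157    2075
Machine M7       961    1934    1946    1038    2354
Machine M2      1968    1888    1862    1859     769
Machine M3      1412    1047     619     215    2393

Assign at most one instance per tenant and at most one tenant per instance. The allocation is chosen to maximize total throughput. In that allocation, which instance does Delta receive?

Delta receives Machine M2.

Optimal: Delta→Machine M2 (1968 ops/s), Summit→Machine M4 (2174 ops/s), Umbra→Machine M7 (1946 ops/s), Harbor→Machine M6 (2140 ops/s), Quanta→Machine M3 (2393 ops/s) — total 1968+2174+1946+2140+2393 = 10621 ops/s.
Row-greedy (each tenant in turn takes its best remaining instance) gives 10470 ops/s, worse by 151.
Delta's own top instance is Machine M4 (2141 ops/s), but forcing Delta→Machine M4 and reassigning the rest optimally gives only 10508 ops/s — worse by 113.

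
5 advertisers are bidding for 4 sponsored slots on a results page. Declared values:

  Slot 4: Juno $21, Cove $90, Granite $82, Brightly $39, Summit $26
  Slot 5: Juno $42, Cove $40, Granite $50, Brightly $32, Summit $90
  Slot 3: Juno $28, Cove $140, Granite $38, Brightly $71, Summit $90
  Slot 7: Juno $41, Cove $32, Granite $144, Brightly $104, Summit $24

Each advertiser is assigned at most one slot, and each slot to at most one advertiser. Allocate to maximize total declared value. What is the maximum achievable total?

Treat this as an assignment problem: match each advertiser to one slot.
Optimal: Granite→Slot 4 ($82), Summit→Slot 5 ($90), Cove→Slot 3 ($140), Brightly→Slot 7 ($104) — total 82+90+140+104 = $416.
Column-greedy (each slot in turn goes to its best remaining advertiser) gives $395, worse by 21.
Swapping Brightly↔Cove (Brightly→Slot 3 $71, Cove→Slot 7 $32) loses 141.
Checked against all permutations: $416 is optimal.

Max total: $416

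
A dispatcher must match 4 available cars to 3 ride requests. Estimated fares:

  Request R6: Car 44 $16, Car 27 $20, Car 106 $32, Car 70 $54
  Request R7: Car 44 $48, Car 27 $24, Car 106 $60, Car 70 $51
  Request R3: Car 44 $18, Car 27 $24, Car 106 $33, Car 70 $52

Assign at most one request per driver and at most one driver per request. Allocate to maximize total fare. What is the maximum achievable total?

Maximum total: $138

Optimal: Car 70→Request R6 ($54), Car 106→Request R7 ($60), Car 27→Request R3 ($24) — total 54+60+24 = $138.
Next-best assignment: Car 70→Request R6, Car 44→Request R7, Car 106→Request R3 = $135.
Checked against all permutations: $138 is optimal.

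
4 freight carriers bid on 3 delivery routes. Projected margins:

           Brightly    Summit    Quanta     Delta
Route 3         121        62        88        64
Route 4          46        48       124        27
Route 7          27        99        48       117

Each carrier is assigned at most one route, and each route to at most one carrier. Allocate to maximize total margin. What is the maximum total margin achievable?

Optimal: Brightly→Route 3 ($121k), Quanta→Route 4 ($124k), Delta→Route 7 ($117k) — total 121+124+117 = $362k.
Row-greedy (each carrier in turn takes its best remaining route) gives $344k, worse by 18.
Swapping Brightly↔Delta (Brightly→Route 7 $27k, Delta→Route 3 $64k) loses 147.

Maximum total: $362k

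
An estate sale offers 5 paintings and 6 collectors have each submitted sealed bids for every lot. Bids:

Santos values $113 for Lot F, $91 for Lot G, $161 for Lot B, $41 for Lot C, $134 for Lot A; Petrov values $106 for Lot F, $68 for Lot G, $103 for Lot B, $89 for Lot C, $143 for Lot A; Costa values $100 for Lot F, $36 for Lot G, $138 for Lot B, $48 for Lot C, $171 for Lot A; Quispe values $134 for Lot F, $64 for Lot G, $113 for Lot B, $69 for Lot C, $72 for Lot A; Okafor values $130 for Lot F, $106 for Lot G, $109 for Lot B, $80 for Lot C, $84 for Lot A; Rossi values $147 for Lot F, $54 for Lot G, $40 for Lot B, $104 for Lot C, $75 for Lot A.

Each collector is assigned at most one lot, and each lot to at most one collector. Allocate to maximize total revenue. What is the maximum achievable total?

This is the linear assignment problem.
Optimal: Quispe→Lot F ($134), Okafor→Lot G ($106), Santos→Lot B ($161), Rossi→Lot C ($104), Costa→Lot A ($171) — total 134+106+161+104+171 = $676.
Max-entry greedy (repeatedly take the single best remaining cell) gives $674, worse by 2.
Next-best assignment: Rossi→Lot F, Okafor→Lot G, Santos→Lot B, Petrov→Lot C, Costa→Lot A = $674.
No other one-to-one assignment exceeds $676.

Maximum total: $676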